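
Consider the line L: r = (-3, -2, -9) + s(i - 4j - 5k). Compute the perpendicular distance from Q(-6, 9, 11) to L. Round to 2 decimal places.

Taking (-3, -2, -9) on L with direction v = (1, -4, -5): w = Q − (-3, -2, -9) = (-3, 11, 20), and w × v = (25, 5, 1).
Distance = |w × v| / |v| = √651 / √42 ≈ 3.94.

3.94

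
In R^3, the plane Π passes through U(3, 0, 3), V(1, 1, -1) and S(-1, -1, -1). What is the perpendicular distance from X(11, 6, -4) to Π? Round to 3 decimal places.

4.529

UV = (-2, 1, -4), US = (-4, -1, -4); a normal to Π is UV × US = (-8, 8, 6).
Using U: Π has equation -8x + 8y + 6z = -6.
n·X − d = (-8)·(11) + (8)·(6) + (6)·(-4) − (-6) = -58; |n| = √164.
Distance = |-58| / √164 = 58/√164 ≈ 4.529.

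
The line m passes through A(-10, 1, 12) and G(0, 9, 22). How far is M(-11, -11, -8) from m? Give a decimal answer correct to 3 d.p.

13.796

A direction vector for m is G − A = (10, 8, 10).
Taking (-10, 1, 12) on m with direction v = (10, 8, 10): w = M − (-10, 1, 12) = (-1, -12, -20), and w × v = (40, -190, 112).
Distance = |w × v| / |v| = √50244 / √264 ≈ 13.796.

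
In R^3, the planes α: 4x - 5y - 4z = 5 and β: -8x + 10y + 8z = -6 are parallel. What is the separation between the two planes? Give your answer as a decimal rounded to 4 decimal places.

Rescale β by 1/(-2): 4x - 5y - 4z = 3. Then distance = |5 − 3| / √57 ≈ 0.2649.

0.2649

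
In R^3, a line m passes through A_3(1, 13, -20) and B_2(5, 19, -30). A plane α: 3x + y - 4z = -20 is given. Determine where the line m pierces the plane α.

(-7, 1, 0)

A direction vector for m is B_2 − A_3 = (4, 6, -10).
Substitute r = (1, 13, -20) + t(4, 6, -10) into the plane: 96 + 58t = -20, so t = -2.
Intersection: (1, 13, -20) + (-2)·(4, 6, -10) = (-7, 1, 0).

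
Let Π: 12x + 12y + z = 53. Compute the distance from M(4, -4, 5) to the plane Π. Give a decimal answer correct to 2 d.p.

n·M − d = (12)·(4) + (12)·(-4) + (1)·(5) − 53 = -48; |n| = √289.
Distance = |-48| / √289 = 48/√289 ≈ 2.82.

2.82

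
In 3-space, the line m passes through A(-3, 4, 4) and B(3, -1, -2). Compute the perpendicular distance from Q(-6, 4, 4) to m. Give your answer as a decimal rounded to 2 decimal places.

A direction vector for m is B − A = (6, -5, -6).
Taking (-3, 4, 4) on m with direction v = (6, -5, -6): w = Q − (-3, 4, 4) = (-3, 0, 0), and w × v = (0, -18, 15).
Distance = |w × v| / |v| = √549 / √97 ≈ 2.38.

2.38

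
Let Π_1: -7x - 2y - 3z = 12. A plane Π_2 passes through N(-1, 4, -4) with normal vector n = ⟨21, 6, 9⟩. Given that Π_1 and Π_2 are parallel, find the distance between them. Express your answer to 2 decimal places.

0.13

Π_2: n·r = n·N gives 21x + 6y + 9z = -33.
Rescale Π_2 by 1/(-3): -7x - 2y - 3z = 11. Then distance = |12 − 11| / √62 ≈ 0.13.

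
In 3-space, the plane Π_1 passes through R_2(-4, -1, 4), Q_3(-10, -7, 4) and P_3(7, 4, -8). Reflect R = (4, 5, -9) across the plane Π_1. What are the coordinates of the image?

R_2Q_3 = (-6, -6, 0), R_2P_3 = (11, 5, -12); a normal to Π_1 is R_2Q_3 × R_2P_3 = (72, -72, 36).
Using R_2: Π_1 has equation 72x - 72y + 36z = -72.
λ = (n·R − d)/|n|² = (-396 − (-72))/11664 = -1/36.
Reflection = R − 2λn = (4, 5, -9) − (-1/18)·(72, -72, 36) = (8, 1, -7).

(8, 1, -7)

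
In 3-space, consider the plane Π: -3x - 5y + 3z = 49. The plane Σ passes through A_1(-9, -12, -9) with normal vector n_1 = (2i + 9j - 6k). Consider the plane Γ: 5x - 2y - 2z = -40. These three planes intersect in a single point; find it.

(-6, -2, 7)

Σ: n_1·r = n_1·A_1 gives 2x + 9y - 6z = -72.
Solving the 3×3 linear system -3x - 5y + 3z = 49, 2x + 9y - 6z = -72, 5x - 2y - 2z = -40 (e.g. by elimination or Cramer's rule, determinant = 73) gives (-6, -2, 7).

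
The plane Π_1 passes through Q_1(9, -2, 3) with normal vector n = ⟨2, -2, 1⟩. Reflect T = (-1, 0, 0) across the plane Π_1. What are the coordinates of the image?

(11, -12, 6)

Π_1: n·r = n·Q_1 gives 2x - 2y + z = 25.
λ = (n·T − d)/|n|² = (-2 − 25)/9 = -3.
Reflection = T − 2λn = (-1, 0, 0) − (-6)·(2, -2, 1) = (11, -12, 6).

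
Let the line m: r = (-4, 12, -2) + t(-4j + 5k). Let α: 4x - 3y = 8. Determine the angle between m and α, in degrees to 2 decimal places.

22.01

sin θ = |n·v| / (|n||v|) = |12| / (√25 · √41) = 0.37482.
θ ≈ 22.01°.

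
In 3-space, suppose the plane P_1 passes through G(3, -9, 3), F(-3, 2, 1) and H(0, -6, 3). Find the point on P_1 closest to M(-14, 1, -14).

GF = (-6, 11, -2), GH = (-3, 3, 0); a normal to P_1 is GF × GH = (6, 6, 15).
Using G: P_1 has equation 6x + 6y + 15z = 9.
Foot = M − λn with λ = (n·M − d)/|n|² = (-288 − 9)/297 = -1.
Foot = (-14, 1, -14) − (-1)·(6, 6, 15) = (-8, 7, 1).

(-8, 7, 1)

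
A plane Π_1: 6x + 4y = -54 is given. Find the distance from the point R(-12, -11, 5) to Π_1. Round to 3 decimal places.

n·R − d = (6)·(-12) + (4)·(-11) + (0)·(5) − (-54) = -62; |n| = √52.
Distance = |-62| / √52 = 62/√52 ≈ 8.598.

8.598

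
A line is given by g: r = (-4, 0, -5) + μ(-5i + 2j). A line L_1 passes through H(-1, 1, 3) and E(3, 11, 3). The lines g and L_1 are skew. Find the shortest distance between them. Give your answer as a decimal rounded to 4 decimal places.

8.0000

A direction vector for L_1 is E − H = (4, 10, 0).
Common perpendicular direction n = (-5, 2, 0) × (4, 10, 0) = (0, 0, -58).
With w = (-1, 1, 3) − (-4, 0, -5) = (3, 1, 8), w · n = -464.
Distance = |w · n| / |n| = |-464| / √3364 ≈ 8.0000.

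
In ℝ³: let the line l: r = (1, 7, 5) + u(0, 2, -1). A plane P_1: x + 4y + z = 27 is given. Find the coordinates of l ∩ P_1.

Substitute r = (1, 7, 5) + t(0, 2, -1) into the plane: 34 + 7t = 27, so t = -1.
Intersection: (1, 7, 5) + (-1)·(0, 2, -1) = (1, 5, 6).

(1, 5, 6)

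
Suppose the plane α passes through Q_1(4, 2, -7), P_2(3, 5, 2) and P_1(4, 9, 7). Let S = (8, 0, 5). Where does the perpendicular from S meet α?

(2, 4, 3)

Q_1P_2 = (-1, 3, 9), Q_1P_1 = (0, 7, 14); a normal to α is Q_1P_2 × Q_1P_1 = (-21, 14, -7).
Using Q_1: α has equation -21x + 14y - 7z = -7.
Foot = S − λn with λ = (n·S − d)/|n|² = (-203 − (-7))/686 = -2/7.
Foot = (8, 0, 5) − (-2/7)·(-21, 14, -7) = (2, 4, 3).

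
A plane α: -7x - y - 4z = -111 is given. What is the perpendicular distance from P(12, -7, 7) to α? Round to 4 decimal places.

0.7385

n·P − d = (-7)·(12) + (-1)·(-7) + (-4)·(7) − (-111) = 6; |n| = √66.
Distance = |6| / √66 = 6/√66 ≈ 0.7385.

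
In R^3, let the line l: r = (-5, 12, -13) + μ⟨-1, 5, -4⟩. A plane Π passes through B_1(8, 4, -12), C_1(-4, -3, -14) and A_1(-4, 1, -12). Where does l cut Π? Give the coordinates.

B_1C_1 = (-12, -7, -2), B_1A_1 = (-12, -3, 0); a normal to Π is B_1C_1 × B_1A_1 = (-6, 24, -48).
Using B_1: Π has equation -6x + 24y - 48z = 624.
Substitute r = (-5, 12, -13) + t(-1, 5, -4) into the plane: 942 + 318t = 624, so t = -1.
Intersection: (-5, 12, -13) + (-1)·(-1, 5, -4) = (-4, 7, -9).

(-4, 7, -9)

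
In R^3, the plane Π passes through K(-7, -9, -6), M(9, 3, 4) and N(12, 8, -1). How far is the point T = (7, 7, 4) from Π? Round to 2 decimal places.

4.08

KM = (16, 12, 10), KN = (19, 17, 5); a normal to Π is KM × KN = (-110, 110, 44).
Using K: Π has equation -110x + 110y + 44z = -484.
n·T − d = (-110)·(7) + (110)·(7) + (44)·(4) − (-484) = 660; |n| = √26136.
Distance = |660| / √26136 = 660/√26136 ≈ 4.08.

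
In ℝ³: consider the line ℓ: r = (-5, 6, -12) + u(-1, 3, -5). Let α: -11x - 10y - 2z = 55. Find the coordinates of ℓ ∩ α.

(-1, -6, 8)

Substitute r = (-5, 6, -12) + t(-1, 3, -5) into the plane: 19 + (-9)t = 55, so t = -4.
Intersection: (-5, 6, -12) + (-4)·(-1, 3, -5) = (-1, -6, 8).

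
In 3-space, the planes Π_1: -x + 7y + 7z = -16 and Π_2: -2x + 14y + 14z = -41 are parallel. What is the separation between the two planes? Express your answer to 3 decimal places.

0.452

Rescale Π_2 by 1/2: -x + 7y + 7z = -41/2. Then distance = |-16 − (-41/2)| / √99 ≈ 0.452.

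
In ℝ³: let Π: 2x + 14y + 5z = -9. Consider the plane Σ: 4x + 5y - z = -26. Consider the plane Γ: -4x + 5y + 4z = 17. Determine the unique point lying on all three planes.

Solving the 3×3 linear system 2x + 14y + 5z = -9, 4x + 5y - z = -26, -4x + 5y + 4z = 17 (e.g. by elimination or Cramer's rule, determinant = 82) gives (-1, -3, 7).

(-1, -3, 7)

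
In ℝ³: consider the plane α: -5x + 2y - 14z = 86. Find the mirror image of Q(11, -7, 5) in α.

λ = (n·Q − d)/|n|² = (-139 − 86)/225 = -1.
Reflection = Q − 2λn = (11, -7, 5) − (-2)·(-5, 2, -14) = (1, -3, -23).

(1, -3, -23)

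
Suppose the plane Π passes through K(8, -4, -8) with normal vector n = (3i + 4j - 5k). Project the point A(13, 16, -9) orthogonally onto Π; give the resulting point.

Π: n·r = n·K gives 3x + 4y - 5z = 48.
Foot = A − λn with λ = (n·A − d)/|n|² = (148 − 48)/50 = 2.
Foot = (13, 16, -9) − 2·(3, 4, -5) = (7, 8, 1).

(7, 8, 1)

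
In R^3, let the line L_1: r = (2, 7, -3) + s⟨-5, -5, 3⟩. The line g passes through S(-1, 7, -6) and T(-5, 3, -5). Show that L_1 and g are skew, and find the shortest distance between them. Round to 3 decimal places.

2.121

A direction vector for g is T − S = (-4, -4, 1).
Common perpendicular direction n = (-5, -5, 3) × (-4, -4, 1) = (7, -7, 0).
With w = (-1, 7, -6) − (2, 7, -3) = (-3, 0, -3), w · n = -21.
Since n ≠ 0 the lines are not parallel, and w · n = -21 ≠ 0 so they do not intersect; hence they are skew.
Distance = |w · n| / |n| = |-21| / √98 ≈ 2.121.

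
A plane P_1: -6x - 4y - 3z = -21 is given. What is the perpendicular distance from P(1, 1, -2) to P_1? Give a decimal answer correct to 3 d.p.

2.177

n·P − d = (-6)·(1) + (-4)·(1) + (-3)·(-2) − (-21) = 17; |n| = √61.
Distance = |17| / √61 = 17/√61 ≈ 2.177.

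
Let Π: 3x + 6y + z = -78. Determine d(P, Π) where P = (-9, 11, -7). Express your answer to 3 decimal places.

n·P − d = (3)·(-9) + (6)·(11) + (1)·(-7) − (-78) = 110; |n| = √46.
Distance = |110| / √46 = 110/√46 ≈ 16.219.

16.219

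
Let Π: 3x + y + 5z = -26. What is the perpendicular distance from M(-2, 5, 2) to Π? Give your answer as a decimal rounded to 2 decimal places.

n·M − d = (3)·(-2) + (1)·(5) + (5)·(2) − (-26) = 35; |n| = √35.
Distance = |35| / √35 = 35/√35 ≈ 5.92.

5.92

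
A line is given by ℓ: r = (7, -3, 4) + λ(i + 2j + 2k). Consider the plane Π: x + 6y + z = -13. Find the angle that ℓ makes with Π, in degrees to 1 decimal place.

54.2

sin θ = |n·v| / (|n||v|) = |15| / (√38 · √9) = 0.81111.
θ ≈ 54.2°.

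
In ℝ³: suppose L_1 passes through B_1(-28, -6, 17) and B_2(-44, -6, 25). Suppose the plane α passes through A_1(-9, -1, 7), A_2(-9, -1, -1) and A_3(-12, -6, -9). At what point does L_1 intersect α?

(-12, -6, 9)

A direction vector for L_1 is B_2 − B_1 = (-16, 0, 8).
A_1A_2 = (0, 0, -8), A_1A_3 = (-3, -5, -16); a normal to α is A_1A_2 × A_1A_3 = (-40, 24, 0).
Using A_1: α has equation -40x + 24y = 336.
Substitute r = (-28, -6, 17) + t(-16, 0, 8) into the plane: 976 + 640t = 336, so t = -1.
Intersection: (-28, -6, 17) + (-1)·(-16, 0, 8) = (-12, -6, 9).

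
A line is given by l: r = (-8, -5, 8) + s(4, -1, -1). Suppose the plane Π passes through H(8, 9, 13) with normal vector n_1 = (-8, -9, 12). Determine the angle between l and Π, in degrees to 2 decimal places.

Π: n_1·r = n_1·H gives -8x - 9y + 12z = 11.
sin θ = |n·v| / (|n||v|) = |-35| / (√289 · √18) = 0.48527.
θ ≈ 29.03°.

29.03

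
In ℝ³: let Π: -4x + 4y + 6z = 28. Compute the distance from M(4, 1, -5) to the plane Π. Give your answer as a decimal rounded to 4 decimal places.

n·M − d = (-4)·(4) + (4)·(1) + (6)·(-5) − 28 = -70; |n| = √68.
Distance = |-70| / √68 = 70/√68 ≈ 8.4887.

8.4887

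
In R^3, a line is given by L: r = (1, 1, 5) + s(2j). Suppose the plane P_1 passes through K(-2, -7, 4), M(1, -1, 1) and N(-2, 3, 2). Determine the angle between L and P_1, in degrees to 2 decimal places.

KM = (3, 6, -3), KN = (0, 10, -2); a normal to P_1 is KM × KN = (18, 6, 30).
Using K: P_1 has equation 18x + 6y + 30z = 42.
sin θ = |n·v| / (|n||v|) = |12| / (√1260 · √4) = 0.16903.
θ ≈ 9.73°.

9.73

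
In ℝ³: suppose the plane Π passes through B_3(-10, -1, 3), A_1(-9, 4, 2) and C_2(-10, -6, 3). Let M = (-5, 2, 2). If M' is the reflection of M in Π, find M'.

(-9, 2, -2)

B_3A_1 = (1, 5, -1), B_3C_2 = (0, -5, 0); a normal to Π is B_3A_1 × B_3C_2 = (-5, 0, -5).
Using B_3: Π has equation -5x - 5z = 35.
λ = (n·M − d)/|n|² = (15 − 35)/50 = -2/5.
Reflection = M − 2λn = (-5, 2, 2) − (-4/5)·(-5, 0, -5) = (-9, 2, -2).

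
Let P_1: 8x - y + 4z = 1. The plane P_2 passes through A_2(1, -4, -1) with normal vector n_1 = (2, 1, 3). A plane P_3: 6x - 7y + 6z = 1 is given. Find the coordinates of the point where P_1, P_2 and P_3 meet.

(1, -1, -2)

P_2: n_1·r = n_1·A_2 gives 2x + y + 3z = -5.
Solving the 3×3 linear system 8x - y + 4z = 1, 2x + y + 3z = -5, 6x - 7y + 6z = 1 (e.g. by elimination or Cramer's rule, determinant = 130) gives (1, -1, -2).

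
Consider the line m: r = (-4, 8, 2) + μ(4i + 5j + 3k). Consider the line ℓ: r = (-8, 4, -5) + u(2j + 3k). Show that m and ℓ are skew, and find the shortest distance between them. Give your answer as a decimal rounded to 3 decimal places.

2.588

Common perpendicular direction n = (4, 5, 3) × (0, 2, 3) = (9, -12, 8).
With w = (-8, 4, -5) − (-4, 8, 2) = (-4, -4, -7), w · n = -44.
Since n ≠ 0 the lines are not parallel, and w · n = -44 ≠ 0 so they do not intersect; hence they are skew.
Distance = |w · n| / |n| = |-44| / √289 ≈ 2.588.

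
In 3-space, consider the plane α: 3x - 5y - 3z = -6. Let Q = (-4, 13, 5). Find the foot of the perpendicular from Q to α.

Foot = Q − λn with λ = (n·Q − d)/|n|² = (-92 − (-6))/43 = -2.
Foot = (-4, 13, 5) − (-2)·(3, -5, -3) = (2, 3, -1).

(2, 3, -1)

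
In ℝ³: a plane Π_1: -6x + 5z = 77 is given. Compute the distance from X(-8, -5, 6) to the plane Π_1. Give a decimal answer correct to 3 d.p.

n·X − d = (-6)·(-8) + (0)·(-5) + (5)·(6) − 77 = 1; |n| = √61.
Distance = |1| / √61 = 1/√61 ≈ 0.128.

0.128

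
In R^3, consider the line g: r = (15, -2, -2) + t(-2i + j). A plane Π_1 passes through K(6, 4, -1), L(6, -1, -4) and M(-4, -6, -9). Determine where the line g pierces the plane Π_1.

KL = (0, -5, -3), KM = (-10, -10, -8); a normal to Π_1 is KL × KM = (10, 30, -50).
Using K: Π_1 has equation 10x + 30y - 50z = 230.
Substitute r = (15, -2, -2) + t(-2, 1, 0) into the plane: 190 + 10t = 230, so t = 4.
Intersection: (15, -2, -2) + 4·(-2, 1, 0) = (7, 2, -2).

(7, 2, -2)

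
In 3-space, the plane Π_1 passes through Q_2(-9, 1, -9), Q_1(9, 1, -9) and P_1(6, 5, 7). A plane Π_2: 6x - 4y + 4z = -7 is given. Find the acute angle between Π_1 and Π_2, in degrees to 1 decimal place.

54.0

Q_2Q_1 = (18, 0, 0), Q_2P_1 = (15, 4, 16); a normal to Π_1 is Q_2Q_1 × Q_2P_1 = (0, -288, 72).
Using Q_2: Π_1 has equation -288y + 72z = -936.
cos θ = |n₁·n₂| / (|n₁||n₂|) = |1440| / (√88128 · √68).
θ = arccos(0.58824) ≈ 54.0°.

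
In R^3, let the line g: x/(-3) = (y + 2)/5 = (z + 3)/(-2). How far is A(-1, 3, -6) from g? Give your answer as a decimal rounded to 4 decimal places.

2.1398

g has direction (-3, 5, -2) through (0, -2, -3).
Taking (0, -2, -3) on g with direction v = (-3, 5, -2): w = A − (0, -2, -3) = (-1, 5, -3), and w × v = (5, 7, 10).
Distance = |w × v| / |v| = √174 / √38 ≈ 2.1398.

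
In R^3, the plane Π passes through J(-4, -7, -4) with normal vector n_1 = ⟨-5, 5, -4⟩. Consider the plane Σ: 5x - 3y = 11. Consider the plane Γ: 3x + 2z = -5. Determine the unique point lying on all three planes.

(1, -2, -4)

Π: n_1·r = n_1·J gives -5x + 5y - 4z = 1.
Solving the 3×3 linear system -5x + 5y - 4z = 1, 5x - 3y = 11, 3x + 2z = -5 (e.g. by elimination or Cramer's rule, determinant = -56) gives (1, -2, -4).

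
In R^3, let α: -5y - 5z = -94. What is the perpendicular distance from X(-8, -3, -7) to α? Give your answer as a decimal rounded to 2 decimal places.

n·X − d = (0)·(-8) + (-5)·(-3) + (-5)·(-7) − (-94) = 144; |n| = √50.
Distance = |144| / √50 = 144/√50 ≈ 20.36.

20.36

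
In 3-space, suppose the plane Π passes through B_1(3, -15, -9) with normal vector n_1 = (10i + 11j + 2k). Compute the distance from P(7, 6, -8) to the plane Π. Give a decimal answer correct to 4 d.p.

Π: n_1·r = n_1·B_1 gives 10x + 11y + 2z = -153.
n·P − d = (10)·(7) + (11)·(6) + (2)·(-8) − (-153) = 273; |n| = √225.
Distance = |273| / √225 = 273/√225 ≈ 18.2000.

18.2000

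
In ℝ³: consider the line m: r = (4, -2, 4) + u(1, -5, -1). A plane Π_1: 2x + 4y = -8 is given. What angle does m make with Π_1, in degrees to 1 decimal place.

sin θ = |n·v| / (|n||v|) = |-18| / (√20 · √27) = 0.77460.
θ ≈ 50.8°.

50.8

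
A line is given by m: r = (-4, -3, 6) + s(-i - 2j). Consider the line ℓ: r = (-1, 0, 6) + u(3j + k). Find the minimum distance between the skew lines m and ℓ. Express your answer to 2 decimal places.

0.80

Common perpendicular direction n = (-1, -2, 0) × (0, 3, 1) = (-2, 1, -3).
With w = (-1, 0, 6) − (-4, -3, 6) = (3, 3, 0), w · n = -3.
Distance = |w · n| / |n| = |-3| / √14 ≈ 0.80.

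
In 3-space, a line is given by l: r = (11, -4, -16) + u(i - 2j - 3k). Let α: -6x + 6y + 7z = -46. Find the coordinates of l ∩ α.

(7, 4, -4)

Substitute r = (11, -4, -16) + t(1, -2, -3) into the plane: -202 + (-39)t = -46, so t = -4.
Intersection: (11, -4, -16) + (-4)·(1, -2, -3) = (7, 4, -4).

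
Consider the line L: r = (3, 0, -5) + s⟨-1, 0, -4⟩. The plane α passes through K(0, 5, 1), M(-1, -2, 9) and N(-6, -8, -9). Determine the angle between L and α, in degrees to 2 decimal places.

4.34

KM = (-1, -7, 8), KN = (-6, -13, -10); a normal to α is KM × KN = (174, -58, -29).
Using K: α has equation 174x - 58y - 29z = -319.
sin θ = |n·v| / (|n||v|) = |-58| / (√34481 · √17) = 0.07576.
θ ≈ 4.34°.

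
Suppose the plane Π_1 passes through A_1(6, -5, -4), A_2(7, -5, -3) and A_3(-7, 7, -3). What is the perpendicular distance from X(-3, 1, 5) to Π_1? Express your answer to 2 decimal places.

6.00

A_1A_2 = (1, 0, 1), A_1A_3 = (-13, 12, 1); a normal to Π_1 is A_1A_2 × A_1A_3 = (-12, -14, 12).
Using A_1: Π_1 has equation -12x - 14y + 12z = -50.
n·X − d = (-12)·(-3) + (-14)·(1) + (12)·(5) − (-50) = 132; |n| = √484.
Distance = |132| / √484 = 132/√484 ≈ 6.00.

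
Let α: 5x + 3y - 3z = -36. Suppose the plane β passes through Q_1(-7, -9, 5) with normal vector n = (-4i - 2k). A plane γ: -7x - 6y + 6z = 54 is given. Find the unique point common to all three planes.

(-6, 1, 3)

β: n·r = n·Q_1 gives -4x - 2z = 18.
Solving the 3×3 linear system 5x + 3y - 3z = -36, -4x - 2z = 18, -7x - 6y + 6z = 54 (e.g. by elimination or Cramer's rule, determinant = -18) gives (-6, 1, 3).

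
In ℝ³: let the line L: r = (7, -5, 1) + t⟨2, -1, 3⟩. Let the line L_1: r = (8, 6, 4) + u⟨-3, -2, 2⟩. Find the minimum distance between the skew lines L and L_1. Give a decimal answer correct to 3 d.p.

10.460

Common perpendicular direction n = (2, -1, 3) × (-3, -2, 2) = (4, -13, -7).
With w = (8, 6, 4) − (7, -5, 1) = (1, 11, 3), w · n = -160.
Distance = |w · n| / |n| = |-160| / √234 ≈ 10.460.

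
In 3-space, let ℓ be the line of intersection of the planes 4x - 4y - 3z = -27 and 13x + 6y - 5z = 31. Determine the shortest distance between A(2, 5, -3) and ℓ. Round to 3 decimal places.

3.904

Direction of ℓ: (4, -4, -3) × (13, 6, -5) = (38, -19, 76).
A point on ℓ: solving the two plane equations with x = 2 gives (2, 5, 5).
Taking (2, 5, 5) on ℓ with direction v = (38, -19, 76): w = A − (2, 5, 5) = (0, 0, -8), and w × v = (-152, -304, 0).
Distance = |w × v| / |v| = √115520 / √7581 ≈ 3.904.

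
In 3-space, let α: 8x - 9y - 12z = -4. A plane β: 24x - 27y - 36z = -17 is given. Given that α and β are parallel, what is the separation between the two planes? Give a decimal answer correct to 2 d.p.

Rescale β by 1/3: 8x - 9y - 12z = -17/3. Then distance = |-4 − (-17/3)| / √289 ≈ 0.10.

0.10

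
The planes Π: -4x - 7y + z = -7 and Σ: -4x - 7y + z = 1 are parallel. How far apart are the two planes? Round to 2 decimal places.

Same normal n = (-4, -7, 1) with |n| = √66; distance = |-7 − 1| / |n| = 8/√66 ≈ 0.98.

0.98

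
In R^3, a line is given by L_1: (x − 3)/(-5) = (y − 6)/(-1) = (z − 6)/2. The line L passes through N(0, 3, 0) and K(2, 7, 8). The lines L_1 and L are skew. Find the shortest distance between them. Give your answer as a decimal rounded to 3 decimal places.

L_1 has direction (-5, -1, 2) through (3, 6, 6).
A direction vector for L is K − N = (2, 4, 8).
Common perpendicular direction n = (-5, -1, 2) × (2, 4, 8) = (-16, 44, -18).
With w = (0, 3, 0) − (3, 6, 6) = (-3, -3, -6), w · n = 24.
Distance = |w · n| / |n| = |24| / √2516 ≈ 0.478.

0.478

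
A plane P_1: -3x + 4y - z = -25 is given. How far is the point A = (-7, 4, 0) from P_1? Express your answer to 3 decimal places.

12.159

n·A − d = (-3)·(-7) + (4)·(4) + (-1)·(0) − (-25) = 62; |n| = √26.
Distance = |62| / √26 = 62/√26 ≈ 12.159.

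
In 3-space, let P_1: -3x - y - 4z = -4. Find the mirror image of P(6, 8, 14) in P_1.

(-12, 2, -10)

λ = (n·P − d)/|n|² = (-82 − (-4))/26 = -3.
Reflection = P − 2λn = (6, 8, 14) − (-6)·(-3, -1, -4) = (-12, 2, -10).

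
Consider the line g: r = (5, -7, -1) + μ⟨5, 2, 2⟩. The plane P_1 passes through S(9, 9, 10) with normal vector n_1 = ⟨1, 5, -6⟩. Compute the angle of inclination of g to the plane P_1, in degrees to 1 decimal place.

3.8

P_1: n_1·r = n_1·S gives x + 5y - 6z = -6.
sin θ = |n·v| / (|n||v|) = |3| / (√62 · √33) = 0.06632.
θ ≈ 3.8°.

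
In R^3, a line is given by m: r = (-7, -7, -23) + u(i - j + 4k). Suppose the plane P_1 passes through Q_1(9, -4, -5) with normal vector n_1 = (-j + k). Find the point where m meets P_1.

P_1: n_1·r = n_1·Q_1 gives -y + z = -1.
Substitute r = (-7, -7, -23) + t(1, -1, 4) into the plane: -16 + 5t = -1, so t = 3.
Intersection: (-7, -7, -23) + 3·(1, -1, 4) = (-4, -10, -11).

(-4, -10, -11)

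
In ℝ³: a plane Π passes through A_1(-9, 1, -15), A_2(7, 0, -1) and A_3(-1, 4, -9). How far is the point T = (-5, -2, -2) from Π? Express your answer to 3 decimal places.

6.466

A_1A_2 = (16, -1, 14), A_1A_3 = (8, 3, 6); a normal to Π is A_1A_2 × A_1A_3 = (-48, 16, 56).
Using A_1: Π has equation -48x + 16y + 56z = -392.
n·T − d = (-48)·(-5) + (16)·(-2) + (56)·(-2) − (-392) = 488; |n| = √5696.
Distance = |488| / √5696 = 488/√5696 ≈ 6.466.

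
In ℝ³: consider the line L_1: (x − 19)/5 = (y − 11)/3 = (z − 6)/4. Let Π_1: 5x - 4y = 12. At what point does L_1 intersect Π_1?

L_1 has direction (5, 3, 4) through (19, 11, 6).
Substitute r = (19, 11, 6) + t(5, 3, 4) into the plane: 51 + 13t = 12, so t = -3.
Intersection: (19, 11, 6) + (-3)·(5, 3, 4) = (4, 2, -6).

(4, 2, -6)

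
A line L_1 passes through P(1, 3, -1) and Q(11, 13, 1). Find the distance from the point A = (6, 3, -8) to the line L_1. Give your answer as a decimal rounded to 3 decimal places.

A direction vector for L_1 is Q − P = (10, 10, 2).
Taking (1, 3, -1) on L_1 with direction v = (10, 10, 2): w = A − (1, 3, -1) = (5, 0, -7), and w × v = (70, -80, 50).
Distance = |w × v| / |v| = √13800 / √204 ≈ 8.225.

8.225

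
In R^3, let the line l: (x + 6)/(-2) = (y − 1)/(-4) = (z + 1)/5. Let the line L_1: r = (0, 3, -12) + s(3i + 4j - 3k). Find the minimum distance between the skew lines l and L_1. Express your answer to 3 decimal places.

l has direction (-2, -4, 5) through (-6, 1, -1).
Common perpendicular direction n = (-2, -4, 5) × (3, 4, -3) = (-8, 9, 4).
With w = (0, 3, -12) − (-6, 1, -1) = (6, 2, -11), w · n = -74.
Distance = |w · n| / |n| = |-74| / √161 ≈ 5.832.

5.832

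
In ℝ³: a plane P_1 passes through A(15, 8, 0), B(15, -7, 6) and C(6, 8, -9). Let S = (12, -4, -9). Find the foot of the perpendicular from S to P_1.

AB = (0, -15, 6), AC = (-9, 0, -9); a normal to P_1 is AB × AC = (135, -54, -135).
Using A: P_1 has equation 135x - 54y - 135z = 1593.
Foot = S − λn with λ = (n·S − d)/|n|² = (3051 − 1593)/39366 = 1/27.
Foot = (12, -4, -9) − (1/27)·(135, -54, -135) = (7, -2, -4).

(7, -2, -4)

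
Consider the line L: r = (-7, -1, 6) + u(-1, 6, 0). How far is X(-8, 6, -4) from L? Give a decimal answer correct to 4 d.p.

Taking (-7, -1, 6) on L with direction v = (-1, 6, 0): w = X − (-7, -1, 6) = (-1, 7, -10), and w × v = (60, 10, 1).
Distance = |w × v| / |v| = √3701 / √37 ≈ 10.0014.

10.0014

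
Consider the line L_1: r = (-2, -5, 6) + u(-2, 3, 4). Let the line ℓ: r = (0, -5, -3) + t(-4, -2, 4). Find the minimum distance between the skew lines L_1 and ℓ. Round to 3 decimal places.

Common perpendicular direction n = (-2, 3, 4) × (-4, -2, 4) = (20, -8, 16).
With w = (0, -5, -3) − (-2, -5, 6) = (2, 0, -9), w · n = -104.
Distance = |w · n| / |n| = |-104| / √720 ≈ 3.876.

3.876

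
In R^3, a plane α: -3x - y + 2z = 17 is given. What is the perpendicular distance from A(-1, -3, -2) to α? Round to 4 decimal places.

4.0089

n·A − d = (-3)·(-1) + (-1)·(-3) + (2)·(-2) − 17 = -15; |n| = √14.
Distance = |-15| / √14 = 15/√14 ≈ 4.0089.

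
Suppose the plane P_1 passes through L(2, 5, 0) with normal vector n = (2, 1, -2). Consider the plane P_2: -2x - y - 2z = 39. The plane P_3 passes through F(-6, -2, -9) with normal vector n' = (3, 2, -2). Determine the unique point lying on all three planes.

P_1: n·r = n·L gives 2x + y - 2z = 9.
P_3: n'·r = n'·F gives 3x + 2y - 2z = -4.
Solving the 3×3 linear system 2x + y - 2z = 9, -2x - y - 2z = 39, 3x + 2y - 2z = -4 (e.g. by elimination or Cramer's rule, determinant = 4) gives (-2, -11, -12).

(-2, -11, -12)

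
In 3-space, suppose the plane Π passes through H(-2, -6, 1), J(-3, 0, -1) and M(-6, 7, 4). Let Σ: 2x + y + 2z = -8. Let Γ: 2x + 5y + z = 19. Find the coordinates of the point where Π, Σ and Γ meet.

(-4, 6, -3)

HJ = (-1, 6, -2), HM = (-4, 13, 3); a normal to Π is HJ × HM = (44, 11, 11).
Using H: Π has equation 44x + 11y + 11z = -143.
Solving the 3×3 linear system 44x + 11y + 11z = -143, 2x + y + 2z = -8, 2x + 5y + z = 19 (e.g. by elimination or Cramer's rule, determinant = -286) gives (-4, 6, -3).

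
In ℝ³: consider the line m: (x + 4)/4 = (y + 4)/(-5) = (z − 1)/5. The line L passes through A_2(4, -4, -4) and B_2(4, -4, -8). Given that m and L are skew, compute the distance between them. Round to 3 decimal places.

m has direction (4, -5, 5) through (-4, -4, 1).
A direction vector for L is B_2 − A_2 = (0, 0, -4).
Common perpendicular direction n = (4, -5, 5) × (0, 0, -4) = (20, 16, 0).
With w = (4, -4, -4) − (-4, -4, 1) = (8, 0, -5), w · n = 160.
Distance = |w · n| / |n| = |160| / √656 ≈ 6.247.

6.247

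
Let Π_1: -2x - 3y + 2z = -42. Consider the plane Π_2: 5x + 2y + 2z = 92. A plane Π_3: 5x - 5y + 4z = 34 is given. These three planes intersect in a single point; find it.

Solving the 3×3 linear system -2x - 3y + 2z = -42, 5x + 2y + 2z = 92, 5x - 5y + 4z = 34 (e.g. by elimination or Cramer's rule, determinant = -76) gives (12, 10, 6).

(12, 10, 6)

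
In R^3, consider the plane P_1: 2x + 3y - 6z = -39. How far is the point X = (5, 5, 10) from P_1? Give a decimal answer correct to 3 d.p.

0.571

n·X − d = (2)·(5) + (3)·(5) + (-6)·(10) − (-39) = 4; |n| = √49.
Distance = |4| / √49 = 4/√49 ≈ 0.571.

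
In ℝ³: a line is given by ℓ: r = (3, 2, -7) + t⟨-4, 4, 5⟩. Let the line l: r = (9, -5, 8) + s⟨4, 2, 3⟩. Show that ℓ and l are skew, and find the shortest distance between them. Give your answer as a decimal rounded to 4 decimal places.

Common perpendicular direction n = (-4, 4, 5) × (4, 2, 3) = (2, 32, -24).
With w = (9, -5, 8) − (3, 2, -7) = (6, -7, 15), w · n = -572.
Since n ≠ 0 the lines are not parallel, and w · n = -572 ≠ 0 so they do not intersect; hence they are skew.
Distance = |w · n| / |n| = |-572| / √1604 ≈ 14.2822.

14.2822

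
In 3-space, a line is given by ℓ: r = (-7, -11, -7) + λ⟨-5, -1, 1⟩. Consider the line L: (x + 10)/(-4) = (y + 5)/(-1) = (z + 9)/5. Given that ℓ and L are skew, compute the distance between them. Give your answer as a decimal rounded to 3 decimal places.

L has direction (-4, -1, 5) through (-10, -5, -9).
Common perpendicular direction n = (-5, -1, 1) × (-4, -1, 5) = (-4, 21, 1).
With w = (-10, -5, -9) − (-7, -11, -7) = (-3, 6, -2), w · n = 136.
Distance = |w · n| / |n| = |136| / √458 ≈ 6.355.

6.355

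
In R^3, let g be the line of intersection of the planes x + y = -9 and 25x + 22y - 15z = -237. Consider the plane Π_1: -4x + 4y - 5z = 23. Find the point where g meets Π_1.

Direction of g: (1, 1, 0) × (25, 22, -15) = (-15, 15, -3).
A point on g: solving the two plane equations with x = -13 gives (-13, 4, 0).
Substitute r = (-13, 4, 0) + t(-15, 15, -3) into the plane: 68 + 135t = 23, so t = -1/3.
Intersection: (-13, 4, 0) + (-1/3)·(-15, 15, -3) = (-8, -1, 1).

(-8, -1, 1)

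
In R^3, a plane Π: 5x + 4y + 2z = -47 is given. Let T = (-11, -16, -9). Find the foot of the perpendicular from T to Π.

Foot = T − λn with λ = (n·T − d)/|n|² = (-137 − (-47))/45 = -2.
Foot = (-11, -16, -9) − (-2)·(5, 4, 2) = (-1, -8, -5).

(-1, -8, -5)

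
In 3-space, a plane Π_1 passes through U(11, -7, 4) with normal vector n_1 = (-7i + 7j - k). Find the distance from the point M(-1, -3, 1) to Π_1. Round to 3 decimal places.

Π_1: n_1·r = n_1·U gives -7x + 7y - z = -130.
n·M − d = (-7)·(-1) + (7)·(-3) + (-1)·(1) − (-130) = 115; |n| = √99.
Distance = |115| / √99 = 115/√99 ≈ 11.558.

11.558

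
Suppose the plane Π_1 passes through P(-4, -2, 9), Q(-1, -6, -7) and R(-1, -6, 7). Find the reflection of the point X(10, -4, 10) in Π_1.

PQ = (3, -4, -16), PR = (3, -4, -2); a normal to Π_1 is PQ × PR = (-56, -42, 0).
Using P: Π_1 has equation -56x - 42y = 308.
λ = (n·X − d)/|n|² = (-392 − 308)/4900 = -1/7.
Reflection = X − 2λn = (10, -4, 10) − (-2/7)·(-56, -42, 0) = (-6, -16, 10).

(-6, -16, 10)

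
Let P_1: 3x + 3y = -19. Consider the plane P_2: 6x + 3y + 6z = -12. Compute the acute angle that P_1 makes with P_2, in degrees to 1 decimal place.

cos θ = |n₁·n₂| / (|n₁||n₂|) = |27| / (√18 · √81).
θ = arccos(0.70711) ≈ 45.0°.

45.0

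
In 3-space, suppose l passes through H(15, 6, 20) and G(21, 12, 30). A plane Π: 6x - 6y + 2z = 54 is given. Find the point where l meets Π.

(3, -6, 0)

A direction vector for l is G − H = (6, 6, 10).
Substitute r = (15, 6, 20) + t(6, 6, 10) into the plane: 94 + 20t = 54, so t = -2.
Intersection: (15, 6, 20) + (-2)·(6, 6, 10) = (3, -6, 0).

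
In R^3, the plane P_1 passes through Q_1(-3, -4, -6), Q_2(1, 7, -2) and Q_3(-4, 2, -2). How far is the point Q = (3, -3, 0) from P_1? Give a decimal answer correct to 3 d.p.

6.889

Q_1Q_2 = (4, 11, 4), Q_1Q_3 = (-1, 6, 4); a normal to P_1 is Q_1Q_2 × Q_1Q_3 = (20, -20, 35).
Using Q_1: P_1 has equation 20x - 20y + 35z = -190.
n·Q − d = (20)·(3) + (-20)·(-3) + (35)·(0) − (-190) = 310; |n| = √2025.
Distance = |310| / √2025 = 310/√2025 ≈ 6.889.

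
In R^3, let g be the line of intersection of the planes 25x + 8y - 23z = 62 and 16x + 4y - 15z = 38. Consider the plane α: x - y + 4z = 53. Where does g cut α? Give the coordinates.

Direction of g: (25, 8, -23) × (16, 4, -15) = (-28, 7, -28).
A point on g: solving the two plane equations with x = 8 gives (8, 0, 6).
Substitute r = (8, 0, 6) + t(-28, 7, -28) into the plane: 32 + (-147)t = 53, so t = -1/7.
Intersection: (8, 0, 6) + (-1/7)·(-28, 7, -28) = (12, -1, 10).

(12, -1, 10)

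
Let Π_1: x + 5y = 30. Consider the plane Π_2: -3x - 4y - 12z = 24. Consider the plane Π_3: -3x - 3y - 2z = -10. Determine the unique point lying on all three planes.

Solving the 3×3 linear system x + 5y = 30, -3x - 4y - 12z = 24, -3x - 3y - 2z = -10 (e.g. by elimination or Cramer's rule, determinant = 122) gives (0, 6, -4).

(0, 6, -4)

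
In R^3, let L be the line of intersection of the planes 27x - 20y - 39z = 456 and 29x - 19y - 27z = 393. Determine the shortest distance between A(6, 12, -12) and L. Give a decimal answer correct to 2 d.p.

Direction of L: (27, -20, -39) × (29, -19, -27) = (-201, -402, 67).
A point on L: solving the two plane equations with x = 6 gives (6, -3, -6).
Taking (6, -3, -6) on L with direction v = (-201, -402, 67): w = A − (6, -3, -6) = (0, 15, -6), and w × v = (-1407, 1206, 3015).
Distance = |w × v| / |v| = √12524310 / √206494 ≈ 7.79.

7.79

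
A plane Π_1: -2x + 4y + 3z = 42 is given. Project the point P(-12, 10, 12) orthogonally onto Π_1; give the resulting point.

(-8, 2, 6)

Foot = P − λn with λ = (n·P − d)/|n|² = (100 − 42)/29 = 2.
Foot = (-12, 10, 12) − 2·(-2, 4, 3) = (-8, 2, 6).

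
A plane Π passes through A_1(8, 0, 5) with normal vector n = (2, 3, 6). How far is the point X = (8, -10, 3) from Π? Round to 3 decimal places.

6.000

Π: n·r = n·A_1 gives 2x + 3y + 6z = 46.
n·X − d = (2)·(8) + (3)·(-10) + (6)·(3) − 46 = -42; |n| = √49.
Distance = |-42| / √49 = 42/√49 ≈ 6.000.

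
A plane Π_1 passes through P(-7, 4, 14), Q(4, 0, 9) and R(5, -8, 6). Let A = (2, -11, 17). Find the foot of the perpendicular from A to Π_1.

(-1, -8, 8)

PQ = (11, -4, -5), PR = (12, -12, -8); a normal to Π_1 is PQ × PR = (-28, 28, -84).
Using P: Π_1 has equation -28x + 28y - 84z = -868.
Foot = A − λn with λ = (n·A − d)/|n|² = (-1792 − (-868))/8624 = -3/28.
Foot = (2, -11, 17) − (-3/28)·(-28, 28, -84) = (-1, -8, 8).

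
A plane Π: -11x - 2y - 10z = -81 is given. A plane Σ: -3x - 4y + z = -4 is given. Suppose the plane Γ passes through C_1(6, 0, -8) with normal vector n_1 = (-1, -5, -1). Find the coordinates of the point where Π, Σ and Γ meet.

Γ: n_1·r = n_1·C_1 gives -x - 5y - z = 2.
Solving the 3×3 linear system -11x - 2y - 10z = -81, -3x - 4y + z = -4, -x - 5y - z = 2 (e.g. by elimination or Cramer's rule, determinant = -201) gives (5, -2, 3).

(5, -2, 3)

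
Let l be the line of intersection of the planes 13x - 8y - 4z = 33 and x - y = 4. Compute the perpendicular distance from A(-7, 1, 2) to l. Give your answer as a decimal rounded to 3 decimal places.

Direction of l: (13, -8, -4) × (1, -1, 0) = (-4, -4, -5).
A point on l: solving the two plane equations with x = 5 gives (5, 1, 6).
Taking (5, 1, 6) on l with direction v = (-4, -4, -5): w = A − (5, 1, 6) = (-12, 0, -4), and w × v = (-16, -44, 48).
Distance = |w × v| / |v| = √4496 / √57 ≈ 8.881.

8.881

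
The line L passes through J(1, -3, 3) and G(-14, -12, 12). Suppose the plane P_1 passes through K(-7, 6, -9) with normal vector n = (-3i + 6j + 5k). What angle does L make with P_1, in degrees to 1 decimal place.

12.6

A direction vector for L is G − J = (-15, -9, 9).
P_1: n·r = n·K gives -3x + 6y + 5z = 12.
sin θ = |n·v| / (|n||v|) = |36| / (√70 · √387) = 0.21872.
θ ≈ 12.6°.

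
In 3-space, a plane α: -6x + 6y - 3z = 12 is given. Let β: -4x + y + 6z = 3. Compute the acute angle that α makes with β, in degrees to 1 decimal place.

79.4

cos θ = |n₁·n₂| / (|n₁||n₂|) = |12| / (√81 · √53).
θ = arccos(0.18315) ≈ 79.4°.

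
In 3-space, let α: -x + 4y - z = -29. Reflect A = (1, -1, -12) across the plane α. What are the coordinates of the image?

λ = (n·A − d)/|n|² = (7 − (-29))/18 = 2.
Reflection = A − 2λn = (1, -1, -12) − 4·(-1, 4, -1) = (5, -17, -8).

(5, -17, -8)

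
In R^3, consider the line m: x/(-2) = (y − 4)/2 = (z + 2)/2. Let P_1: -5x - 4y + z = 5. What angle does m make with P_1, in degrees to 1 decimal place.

10.3

m has direction (-2, 2, 2) through (0, 4, -2).
sin θ = |n·v| / (|n||v|) = |4| / (√42 · √12) = 0.17817.
θ ≈ 10.3°.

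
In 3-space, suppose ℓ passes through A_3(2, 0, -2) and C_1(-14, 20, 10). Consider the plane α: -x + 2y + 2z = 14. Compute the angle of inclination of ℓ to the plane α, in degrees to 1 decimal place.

70.5

A direction vector for ℓ is C_1 − A_3 = (-16, 20, 12).
sin θ = |n·v| / (|n||v|) = |80| / (√9 · √800) = 0.94281.
θ ≈ 70.5°.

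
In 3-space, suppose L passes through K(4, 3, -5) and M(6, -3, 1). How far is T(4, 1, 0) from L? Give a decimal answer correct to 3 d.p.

A direction vector for L is M − K = (2, -6, 6).
Taking (4, 3, -5) on L with direction v = (2, -6, 6): w = T − (4, 3, -5) = (0, -2, 5), and w × v = (18, 10, 4).
Distance = |w × v| / |v| = √440 / √76 ≈ 2.406.

2.406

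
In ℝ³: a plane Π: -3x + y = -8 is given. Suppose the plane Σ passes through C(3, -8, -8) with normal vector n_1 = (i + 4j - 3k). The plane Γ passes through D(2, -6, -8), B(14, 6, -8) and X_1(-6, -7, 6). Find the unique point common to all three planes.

(3, 1, 4)

Σ: n_1·r = n_1·C gives x + 4y - 3z = -5.
DB = (12, 12, 0), DX_1 = (-8, -1, 14); a normal to Γ is DB × DX_1 = (168, -168, 84).
Using D: Γ has equation 168x - 168y + 84z = 672.
Solving the 3×3 linear system -3x + y = -8, x + 4y - 3z = -5, 168x - 168y + 84z = 672 (e.g. by elimination or Cramer's rule, determinant = -84) gives (3, 1, 4).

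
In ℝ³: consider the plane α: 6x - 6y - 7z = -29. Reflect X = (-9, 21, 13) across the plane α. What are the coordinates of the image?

(15, -3, -15)

λ = (n·X − d)/|n|² = (-271 − (-29))/121 = -2.
Reflection = X − 2λn = (-9, 21, 13) − (-4)·(6, -6, -7) = (15, -3, -15).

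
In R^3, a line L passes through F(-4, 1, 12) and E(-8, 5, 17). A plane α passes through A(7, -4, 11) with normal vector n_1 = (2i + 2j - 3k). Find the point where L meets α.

(0, -3, 7)

A direction vector for L is E − F = (-4, 4, 5).
α: n_1·r = n_1·A gives 2x + 2y - 3z = -27.
Substitute r = (-4, 1, 12) + t(-4, 4, 5) into the plane: -42 + (-15)t = -27, so t = -1.
Intersection: (-4, 1, 12) + (-1)·(-4, 4, 5) = (0, -3, 7).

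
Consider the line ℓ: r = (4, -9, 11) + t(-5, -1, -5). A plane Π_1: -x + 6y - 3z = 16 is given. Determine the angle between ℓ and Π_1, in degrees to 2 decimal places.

sin θ = |n·v| / (|n||v|) = |14| / (√46 · √51) = 0.28904.
θ ≈ 16.80°.

16.80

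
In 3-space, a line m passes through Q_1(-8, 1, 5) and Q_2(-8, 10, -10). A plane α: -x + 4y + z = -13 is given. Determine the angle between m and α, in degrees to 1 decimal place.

A direction vector for m is Q_2 − Q_1 = (0, 9, -15).
sin θ = |n·v| / (|n||v|) = |21| / (√18 · √306) = 0.28296.
θ ≈ 16.4°.

16.4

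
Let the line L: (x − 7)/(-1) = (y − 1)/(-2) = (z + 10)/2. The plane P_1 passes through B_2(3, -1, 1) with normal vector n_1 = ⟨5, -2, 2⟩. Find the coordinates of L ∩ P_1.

L has direction (-1, -2, 2) through (7, 1, -10).
P_1: n_1·r = n_1·B_2 gives 5x - 2y + 2z = 19.
Substitute r = (7, 1, -10) + t(-1, -2, 2) into the plane: 13 + 3t = 19, so t = 2.
Intersection: (7, 1, -10) + 2·(-1, -2, 2) = (5, -3, -6).

(5, -3, -6)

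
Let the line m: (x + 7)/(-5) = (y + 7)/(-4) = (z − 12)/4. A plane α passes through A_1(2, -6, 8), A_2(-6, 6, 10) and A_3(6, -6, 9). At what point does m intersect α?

m has direction (-5, -4, 4) through (-7, -7, 12).
A_1A_2 = (-8, 12, 2), A_1A_3 = (4, 0, 1); a normal to α is A_1A_2 × A_1A_3 = (12, 16, -48).
Using A_1: α has equation 12x + 16y - 48z = -456.
Substitute r = (-7, -7, 12) + t(-5, -4, 4) into the plane: -772 + (-316)t = -456, so t = -1.
Intersection: (-7, -7, 12) + (-1)·(-5, -4, 4) = (-2, -3, 8).

(-2, -3, 8)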